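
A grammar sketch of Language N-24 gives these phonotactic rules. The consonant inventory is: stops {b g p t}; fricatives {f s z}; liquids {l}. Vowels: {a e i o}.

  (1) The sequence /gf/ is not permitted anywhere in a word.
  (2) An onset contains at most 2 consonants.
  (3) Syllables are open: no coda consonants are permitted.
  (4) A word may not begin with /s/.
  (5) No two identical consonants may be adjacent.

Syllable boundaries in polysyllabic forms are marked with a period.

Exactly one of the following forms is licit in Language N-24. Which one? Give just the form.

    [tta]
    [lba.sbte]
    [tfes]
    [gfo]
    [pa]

[pa]

[tta] — violates constraint 5: adjacent identical consonants /tt/ → illicit
[lba.sbte] — violates constraint 2: syllable 2 onset /sbt/ has 3 consonants (> 2) → illicit
[tfes] — violates constraint 3: syllable 1 coda /s/ has 1 consonant (> 0) → illicit
[gfo] — violates constraint 1: contains banned sequence /gf/ → illicit
[pa] — σ1 onset /p/, coda /∅/ ok → licit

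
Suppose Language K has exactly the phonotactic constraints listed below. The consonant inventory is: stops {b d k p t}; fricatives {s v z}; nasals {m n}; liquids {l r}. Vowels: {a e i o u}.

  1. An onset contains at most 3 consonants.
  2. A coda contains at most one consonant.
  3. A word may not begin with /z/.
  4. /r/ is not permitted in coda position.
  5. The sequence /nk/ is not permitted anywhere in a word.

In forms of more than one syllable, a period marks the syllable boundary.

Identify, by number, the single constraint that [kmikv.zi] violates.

2

[kmikv.zi]: syllable 1 coda /kv/ has 2 consonants (> 1).
This is a violation of constraint 2: "A coda contains at most one consonant."
The remaining constraints (1, 3, 4, 5) are satisfied.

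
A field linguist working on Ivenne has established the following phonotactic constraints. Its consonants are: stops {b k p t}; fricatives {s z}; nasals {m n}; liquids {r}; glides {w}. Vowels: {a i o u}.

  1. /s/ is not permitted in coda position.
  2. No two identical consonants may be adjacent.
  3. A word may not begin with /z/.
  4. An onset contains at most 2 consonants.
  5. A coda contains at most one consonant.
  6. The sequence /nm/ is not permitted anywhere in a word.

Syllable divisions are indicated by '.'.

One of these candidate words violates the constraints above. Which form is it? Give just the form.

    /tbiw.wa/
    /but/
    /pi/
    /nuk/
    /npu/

/tbiw.wa/

/tbiw.wa/ — violates constraint 2: adjacent identical consonants /ww/ → illicit
/but/ — σ1 onset /b/, coda /t/ ok → licit
/pi/ — σ1 onset /p/, coda /∅/ ok → licit
/nuk/ — σ1 onset /n/, coda /k/ ok → licit
/npu/ — σ1 onset /np/ (2C), coda /∅/ ok → licit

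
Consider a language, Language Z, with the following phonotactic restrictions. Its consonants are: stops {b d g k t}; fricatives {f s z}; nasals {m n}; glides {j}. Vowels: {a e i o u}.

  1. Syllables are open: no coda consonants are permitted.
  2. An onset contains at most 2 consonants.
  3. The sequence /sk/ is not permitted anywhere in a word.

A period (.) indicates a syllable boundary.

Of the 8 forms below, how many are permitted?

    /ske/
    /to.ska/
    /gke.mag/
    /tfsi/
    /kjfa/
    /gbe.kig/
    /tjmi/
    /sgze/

0

/ske/ — violates constraint 3: contains banned sequence /sk/ → not permitted
/to.ska/ — violates constraint 3: contains banned sequence /sk/ → not permitted
/gke.mag/ — violates constraint 1: syllable 2 coda /g/ has 1 consonant (> 0) → not permitted
/tfsi/ — violates constraint 2: syllable 1 onset /tfs/ has 3 consonants (> 2) → not permitted
/kjfa/ — violates constraint 2: syllable 1 onset /kjf/ has 3 consonants (> 2) → not permitted
/gbe.kig/ — violates constraint 1: syllable 2 coda /g/ has 1 consonant (> 0) → not permitted
/tjmi/ — violates constraint 2: syllable 1 onset /tjm/ has 3 consonants (> 2) → not permitted
/sgze/ — violates constraint 2: syllable 1 onset /sgz/ has 3 consonants (> 2) → not permitted
No form is permitted → 0.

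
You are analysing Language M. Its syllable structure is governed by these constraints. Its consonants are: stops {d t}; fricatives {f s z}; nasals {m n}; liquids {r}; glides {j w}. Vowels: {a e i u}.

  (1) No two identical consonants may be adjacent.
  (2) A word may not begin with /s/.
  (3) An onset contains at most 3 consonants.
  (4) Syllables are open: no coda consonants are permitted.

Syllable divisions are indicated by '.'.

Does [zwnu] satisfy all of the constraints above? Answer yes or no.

yes

[zwnu] — σ1 onset /zwn/ (3C), coda /∅/ ok → well-formed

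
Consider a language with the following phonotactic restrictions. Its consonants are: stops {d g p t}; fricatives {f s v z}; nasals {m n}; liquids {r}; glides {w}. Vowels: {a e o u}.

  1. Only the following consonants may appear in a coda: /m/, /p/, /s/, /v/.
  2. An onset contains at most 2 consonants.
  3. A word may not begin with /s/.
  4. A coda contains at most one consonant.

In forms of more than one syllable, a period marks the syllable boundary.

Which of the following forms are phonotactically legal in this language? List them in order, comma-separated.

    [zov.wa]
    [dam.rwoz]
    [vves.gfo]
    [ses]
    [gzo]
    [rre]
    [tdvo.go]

[zov.wa], [vves.gfo], [gzo], [rre]

[zov.wa] — σ1 onset /z/, coda /v/ ok; σ2 onset /w/, coda /∅/ ok → phonotactically legal
[dam.rwoz] — violates constraint 1: syllable 2 coda contains /z/, which is not a licensed coda consonant → phonotactically illegal
[vves.gfo] — σ1 onset /vv/ (2C), coda /s/ ok; σ2 onset /gf/ (2C), coda /∅/ ok → phonotactically legal
[ses] — violates constraint 3: word begins with /s/ → phonotactically illegal
[gzo] — σ1 onset /gz/ (2C), coda /∅/ ok → phonotactically legal
[rre] — σ1 onset /rr/ (2C), coda /∅/ ok → phonotactically legal
[tdvo.go] — violates constraint 2: syllable 1 onset /tdv/ has 3 consonants (> 2) → phonotactically illegal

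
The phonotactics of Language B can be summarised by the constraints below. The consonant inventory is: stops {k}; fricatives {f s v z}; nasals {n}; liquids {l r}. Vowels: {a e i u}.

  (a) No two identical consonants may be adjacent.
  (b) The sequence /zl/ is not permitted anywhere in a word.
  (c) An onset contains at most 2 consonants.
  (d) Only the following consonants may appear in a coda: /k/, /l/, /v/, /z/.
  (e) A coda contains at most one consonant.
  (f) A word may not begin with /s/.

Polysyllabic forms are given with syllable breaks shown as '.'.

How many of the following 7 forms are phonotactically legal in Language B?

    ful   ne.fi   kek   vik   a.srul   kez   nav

ful — σ1 onset /f/, coda /l/ ok → phonotactically legal
ne.fi — σ1 onset /n/, coda /∅/ ok; σ2 onset /f/, coda /∅/ ok → phonotactically legal
kek — σ1 onset /k/, coda /k/ ok → phonotactically legal
vik — σ1 onset /v/, coda /k/ ok → phonotactically legal
a.srul — σ1 onset /∅/, coda /∅/ ok; σ2 onset /sr/ (2C), coda /l/ ok → phonotactically legal
kez — σ1 onset /k/, coda /z/ ok → phonotactically legal
nav — σ1 onset /n/, coda /v/ ok → phonotactically legal
Phonotactically legal: ful, ne.fi, kek, vik, a.srul, kez, nav → 7.

7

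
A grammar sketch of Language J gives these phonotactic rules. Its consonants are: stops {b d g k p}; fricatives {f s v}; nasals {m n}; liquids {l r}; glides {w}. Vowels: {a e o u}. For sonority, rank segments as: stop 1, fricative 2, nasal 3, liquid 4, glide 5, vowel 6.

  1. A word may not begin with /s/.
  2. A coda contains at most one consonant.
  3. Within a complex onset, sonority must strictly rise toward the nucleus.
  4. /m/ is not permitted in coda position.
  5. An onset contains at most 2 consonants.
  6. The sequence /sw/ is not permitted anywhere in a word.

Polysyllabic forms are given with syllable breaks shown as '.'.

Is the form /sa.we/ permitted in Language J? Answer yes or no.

/sa.we/ — violates constraint 1: word begins with /s/ → not permitted

no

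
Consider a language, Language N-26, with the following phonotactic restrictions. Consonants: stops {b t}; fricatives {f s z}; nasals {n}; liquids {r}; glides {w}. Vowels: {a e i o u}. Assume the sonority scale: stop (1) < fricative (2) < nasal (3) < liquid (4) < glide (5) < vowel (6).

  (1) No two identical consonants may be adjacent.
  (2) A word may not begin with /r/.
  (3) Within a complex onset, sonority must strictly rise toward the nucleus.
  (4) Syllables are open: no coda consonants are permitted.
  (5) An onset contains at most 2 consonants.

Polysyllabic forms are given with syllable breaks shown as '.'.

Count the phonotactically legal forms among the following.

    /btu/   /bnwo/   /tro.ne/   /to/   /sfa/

2

/btu/ — violates constraint 3: syllable 1 onset /bt/: /b/ (stop, 1) → /t/ (stop, 1) does not rise → phonotactically illegal
/bnwo/ — violates constraint 5: syllable 1 onset /bnw/ has 3 consonants (> 2) → phonotactically illegal
/tro.ne/ — σ1 onset /tr/ (1→4 rises), coda /∅/ ok; σ2 onset /n/, coda /∅/ ok → phonotactically legal
/to/ — σ1 onset /t/, coda /∅/ ok → phonotactically legal
/sfa/ — violates constraint 3: syllable 1 onset /sf/: /s/ (fricative, 2) → /f/ (fricative, 2) does not rise → phonotactically illegal
Phonotactically legal: /tro.ne/, /to/ → 2.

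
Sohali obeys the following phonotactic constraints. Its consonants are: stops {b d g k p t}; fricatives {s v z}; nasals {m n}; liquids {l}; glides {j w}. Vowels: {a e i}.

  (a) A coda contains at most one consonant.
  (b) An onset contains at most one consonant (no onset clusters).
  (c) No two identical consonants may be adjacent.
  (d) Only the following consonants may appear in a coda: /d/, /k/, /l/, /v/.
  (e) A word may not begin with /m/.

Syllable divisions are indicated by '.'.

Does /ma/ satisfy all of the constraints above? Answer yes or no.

/ma/ — violates constraint (e): word begins with /m/ → not permitted

no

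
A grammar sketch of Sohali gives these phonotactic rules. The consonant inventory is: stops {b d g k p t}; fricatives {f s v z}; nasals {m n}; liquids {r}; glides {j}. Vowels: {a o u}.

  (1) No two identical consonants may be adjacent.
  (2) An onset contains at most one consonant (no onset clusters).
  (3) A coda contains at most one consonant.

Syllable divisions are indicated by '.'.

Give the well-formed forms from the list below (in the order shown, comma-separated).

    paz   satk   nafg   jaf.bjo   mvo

paz

paz — σ1 onset /p/, coda /z/ ok → well-formed
satk — violates constraint 3: syllable 1 coda /tk/ has 2 consonants (> 1) → ill-formed
nafg — violates constraint 3: syllable 1 coda /fg/ has 2 consonants (> 1) → ill-formed
jaf.bjo — violates constraint 2: syllable 2 onset /bj/ has 2 consonants (> 1) → ill-formed
mvo — violates constraint 2: syllable 1 onset /mv/ has 2 consonants (> 1) → ill-formed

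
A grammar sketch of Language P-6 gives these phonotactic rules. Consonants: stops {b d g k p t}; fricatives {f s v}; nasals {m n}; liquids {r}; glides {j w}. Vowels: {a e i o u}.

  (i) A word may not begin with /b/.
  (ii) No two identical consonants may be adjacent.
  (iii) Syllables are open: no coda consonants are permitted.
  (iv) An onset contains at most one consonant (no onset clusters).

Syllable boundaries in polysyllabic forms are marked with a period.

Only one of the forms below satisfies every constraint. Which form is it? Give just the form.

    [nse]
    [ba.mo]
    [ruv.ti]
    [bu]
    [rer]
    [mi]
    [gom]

[mi]

[nse] — violates constraint (iv): syllable 1 onset /ns/ has 2 consonants (> 1) → ill-formed
[ba.mo] — violates constraint (i): word begins with /b/ → ill-formed
[ruv.ti] — violates constraint (iii): syllable 1 coda /v/ has 1 consonant (> 0) → ill-formed
[bu] — violates constraint (i): word begins with /b/ → ill-formed
[rer] — violates constraint (iii): syllable 1 coda /r/ has 1 consonant (> 0) → ill-formed
[mi] — σ1 onset /m/, coda /∅/ ok → well-formed
[gom] — violates constraint (iii): syllable 1 coda /m/ has 1 consonant (> 0) → ill-formed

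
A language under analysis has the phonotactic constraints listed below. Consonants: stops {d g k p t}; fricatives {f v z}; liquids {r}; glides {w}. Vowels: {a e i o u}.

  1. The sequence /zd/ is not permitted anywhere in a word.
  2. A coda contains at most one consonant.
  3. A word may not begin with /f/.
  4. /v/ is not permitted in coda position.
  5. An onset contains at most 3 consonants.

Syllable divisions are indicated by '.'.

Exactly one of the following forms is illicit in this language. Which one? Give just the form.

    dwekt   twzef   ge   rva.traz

dwekt

dwekt — violates constraint 2: syllable 1 coda /kt/ has 2 consonants (> 1) → illicit
twzef — σ1 onset /twz/ (3C), coda /f/ ok → licit
ge — σ1 onset /g/, coda /∅/ ok → licit
rva.traz — σ1 onset /rv/ (2C), coda /∅/ ok; σ2 onset /tr/ (2C), coda /z/ ok → licit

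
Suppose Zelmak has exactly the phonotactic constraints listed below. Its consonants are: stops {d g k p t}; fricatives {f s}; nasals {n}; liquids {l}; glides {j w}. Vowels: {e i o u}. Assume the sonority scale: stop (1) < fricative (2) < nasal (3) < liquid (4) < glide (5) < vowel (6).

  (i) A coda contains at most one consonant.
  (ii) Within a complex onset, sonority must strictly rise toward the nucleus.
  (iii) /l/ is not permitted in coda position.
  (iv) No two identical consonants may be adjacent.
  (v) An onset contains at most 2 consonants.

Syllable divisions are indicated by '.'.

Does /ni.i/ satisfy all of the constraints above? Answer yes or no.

/ni.i/ — σ1 onset /n/, coda /∅/ ok; σ2 onset /∅/, coda /∅/ ok → well-formed

yes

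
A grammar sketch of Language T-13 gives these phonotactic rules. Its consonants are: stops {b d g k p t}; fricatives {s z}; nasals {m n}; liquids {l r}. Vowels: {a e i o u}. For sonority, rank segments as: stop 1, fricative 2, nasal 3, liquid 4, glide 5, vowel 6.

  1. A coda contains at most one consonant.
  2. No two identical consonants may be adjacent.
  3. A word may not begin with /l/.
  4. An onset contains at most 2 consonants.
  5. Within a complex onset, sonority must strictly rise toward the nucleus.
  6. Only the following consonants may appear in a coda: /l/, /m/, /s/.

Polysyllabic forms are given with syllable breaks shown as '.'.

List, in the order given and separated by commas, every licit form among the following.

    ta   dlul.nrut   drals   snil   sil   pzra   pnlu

ta, snil, sil

ta — σ1 onset /t/, coda /∅/ ok → licit
dlul.nrut — violates constraint 6: syllable 2 coda contains /t/, which is not a licensed coda consonant → illicit
drals — violates constraint 1: syllable 1 coda /ls/ has 2 consonants (> 1) → illicit
snil — σ1 onset /sn/ (2→3 rises), coda /l/ ok → licit
sil — σ1 onset /s/, coda /l/ ok → licit
pzra — violates constraint 4: syllable 1 onset /pzr/ has 3 consonants (> 2) → illicit
pnlu — violates constraint 4: syllable 1 onset /pnl/ has 3 consonants (> 2) → illicit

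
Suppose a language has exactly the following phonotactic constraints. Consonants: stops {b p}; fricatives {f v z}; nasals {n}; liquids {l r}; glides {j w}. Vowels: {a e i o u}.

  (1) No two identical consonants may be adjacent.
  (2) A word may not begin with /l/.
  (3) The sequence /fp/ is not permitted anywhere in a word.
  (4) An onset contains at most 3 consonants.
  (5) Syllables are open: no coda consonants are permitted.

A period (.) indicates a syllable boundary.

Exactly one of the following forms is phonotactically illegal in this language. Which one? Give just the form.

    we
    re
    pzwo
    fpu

we — σ1 onset /w/, coda /∅/ ok → phonotactically legal
re — σ1 onset /r/, coda /∅/ ok → phonotactically legal
pzwo — σ1 onset /pzw/ (3C), coda /∅/ ok → phonotactically legal
fpu — violates constraint 3: contains banned sequence /fp/ → phonotactically illegal

fpu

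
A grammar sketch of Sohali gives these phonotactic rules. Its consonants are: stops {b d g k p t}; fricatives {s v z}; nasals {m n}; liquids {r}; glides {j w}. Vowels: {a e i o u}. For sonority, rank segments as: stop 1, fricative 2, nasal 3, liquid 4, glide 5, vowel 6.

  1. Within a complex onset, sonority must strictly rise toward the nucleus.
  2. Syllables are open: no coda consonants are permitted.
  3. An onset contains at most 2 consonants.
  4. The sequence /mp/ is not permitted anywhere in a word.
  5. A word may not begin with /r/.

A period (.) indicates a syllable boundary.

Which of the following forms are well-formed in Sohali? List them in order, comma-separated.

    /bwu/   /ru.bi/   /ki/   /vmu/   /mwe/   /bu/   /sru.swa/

/bwu/, /ki/, /vmu/, /mwe/, /bu/, /sru.swa/

/bwu/ — σ1 onset /bw/ (1→5 rises), coda /∅/ ok → well-formed
/ru.bi/ — violates constraint 5: word begins with /r/ → ill-formed
/ki/ — σ1 onset /k/, coda /∅/ ok → well-formed
/vmu/ — σ1 onset /vm/ (2→3 rises), coda /∅/ ok → well-formed
/mwe/ — σ1 onset /mw/ (3→5 rises), coda /∅/ ok → well-formed
/bu/ — σ1 onset /b/, coda /∅/ ok → well-formed
/sru.swa/ — σ1 onset /sr/ (2→4 rises), coda /∅/ ok; σ2 onset /sw/ (2→5 rises), coda /∅/ ok → well-formed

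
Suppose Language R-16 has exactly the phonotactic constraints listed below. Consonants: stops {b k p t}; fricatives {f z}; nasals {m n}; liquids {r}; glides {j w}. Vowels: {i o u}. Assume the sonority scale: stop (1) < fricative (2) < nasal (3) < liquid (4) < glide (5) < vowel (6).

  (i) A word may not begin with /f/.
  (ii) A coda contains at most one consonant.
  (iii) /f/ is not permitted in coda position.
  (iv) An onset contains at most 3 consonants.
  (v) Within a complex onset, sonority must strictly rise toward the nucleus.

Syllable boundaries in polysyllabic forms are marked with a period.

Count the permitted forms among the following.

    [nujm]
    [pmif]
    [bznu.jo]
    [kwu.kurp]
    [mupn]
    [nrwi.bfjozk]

[nujm] — violates constraint (ii): syllable 1 coda /jm/ has 2 consonants (> 1) → not permitted
[pmif] — violates constraint (iii): syllable 1 coda contains /f/ → not permitted
[bznu.jo] — σ1 onset /bzn/ (1→2→3 rises), coda /∅/ ok; σ2 onset /j/, coda /∅/ ok → permitted
[kwu.kurp] — violates constraint (ii): syllable 2 coda /rp/ has 2 consonants (> 1) → not permitted
[mupn] — violates constraint (ii): syllable 1 coda /pn/ has 2 consonants (> 1) → not permitted
[nrwi.bfjozk] — violates constraint (ii): syllable 2 coda /zk/ has 2 consonants (> 1) → not permitted
Permitted: [bznu.jo] → 1.

1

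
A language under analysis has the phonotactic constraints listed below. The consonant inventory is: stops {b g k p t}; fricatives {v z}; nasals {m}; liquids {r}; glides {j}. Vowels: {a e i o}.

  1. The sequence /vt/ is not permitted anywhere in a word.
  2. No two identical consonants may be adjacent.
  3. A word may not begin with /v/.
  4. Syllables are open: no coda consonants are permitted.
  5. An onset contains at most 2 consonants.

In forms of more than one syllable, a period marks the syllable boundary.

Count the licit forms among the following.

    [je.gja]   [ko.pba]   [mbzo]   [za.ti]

3

[je.gja] — σ1 onset /j/, coda /∅/ ok; σ2 onset /gj/ (2C), coda /∅/ ok → licit
[ko.pba] — σ1 onset /k/, coda /∅/ ok; σ2 onset /pb/ (2C), coda /∅/ ok → licit
[mbzo] — violates constraint 5: syllable 1 onset /mbz/ has 3 consonants (> 2) → illicit
[za.ti] — σ1 onset /z/, coda /∅/ ok; σ2 onset /t/, coda /∅/ ok → licit
Licit: [je.gja], [ko.pba], [za.ti] → 3.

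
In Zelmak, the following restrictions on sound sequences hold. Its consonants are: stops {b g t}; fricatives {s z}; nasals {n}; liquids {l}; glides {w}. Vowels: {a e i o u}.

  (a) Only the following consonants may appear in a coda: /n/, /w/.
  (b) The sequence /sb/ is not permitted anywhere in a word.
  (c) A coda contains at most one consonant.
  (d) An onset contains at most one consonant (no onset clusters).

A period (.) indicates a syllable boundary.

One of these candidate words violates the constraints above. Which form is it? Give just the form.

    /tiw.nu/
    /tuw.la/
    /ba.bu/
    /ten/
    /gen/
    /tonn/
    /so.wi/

/tonn/

/tiw.nu/ — σ1 onset /t/, coda /w/ ok; σ2 onset /n/, coda /∅/ ok → phonotactically legal
/tuw.la/ — σ1 onset /t/, coda /w/ ok; σ2 onset /l/, coda /∅/ ok → phonotactically legal
/ba.bu/ — σ1 onset /b/, coda /∅/ ok; σ2 onset /b/, coda /∅/ ok → phonotactically legal
/ten/ — σ1 onset /t/, coda /n/ ok → phonotactically legal
/gen/ — σ1 onset /g/, coda /n/ ok → phonotactically legal
/tonn/ — violates constraint (c): syllable 1 coda /nn/ has 2 consonants (> 1) → phonotactically illegal
/so.wi/ — σ1 onset /s/, coda /∅/ ok; σ2 onset /w/, coda /∅/ ok → phonotactically legal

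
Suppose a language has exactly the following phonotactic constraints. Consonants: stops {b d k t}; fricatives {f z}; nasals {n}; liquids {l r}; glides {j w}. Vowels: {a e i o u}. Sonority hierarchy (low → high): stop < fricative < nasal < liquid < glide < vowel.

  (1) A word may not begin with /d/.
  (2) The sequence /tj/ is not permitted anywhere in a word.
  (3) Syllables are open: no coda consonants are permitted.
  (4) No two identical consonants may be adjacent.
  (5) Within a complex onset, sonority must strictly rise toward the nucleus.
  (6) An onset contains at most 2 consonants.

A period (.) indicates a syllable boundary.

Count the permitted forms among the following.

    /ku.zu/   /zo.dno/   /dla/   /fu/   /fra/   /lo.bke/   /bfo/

5

/ku.zu/ — σ1 onset /k/, coda /∅/ ok; σ2 onset /z/, coda /∅/ ok → permitted
/zo.dno/ — σ1 onset /z/, coda /∅/ ok; σ2 onset /dn/ (1→3 rises), coda /∅/ ok → permitted
/dla/ — violates constraint 1: word begins with /d/ → not permitted
/fu/ — σ1 onset /f/, coda /∅/ ok → permitted
/fra/ — σ1 onset /fr/ (2→4 rises), coda /∅/ ok → permitted
/lo.bke/ — violates constraint 5: syllable 2 onset /bk/: /b/ (stop, 1) → /k/ (stop, 1) does not rise → not permitted
/bfo/ — σ1 onset /bf/ (1→2 rises), coda /∅/ ok → permitted
Permitted: /ku.zu/, /zo.dno/, /fu/, /fra/, /bfo/ → 5.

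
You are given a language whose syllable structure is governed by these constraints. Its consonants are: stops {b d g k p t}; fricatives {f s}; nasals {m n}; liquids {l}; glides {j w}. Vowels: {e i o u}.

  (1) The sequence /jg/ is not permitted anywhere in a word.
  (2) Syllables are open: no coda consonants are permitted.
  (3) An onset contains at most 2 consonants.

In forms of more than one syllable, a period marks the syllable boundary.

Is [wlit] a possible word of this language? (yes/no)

no

[wlit] — violates constraint 2: syllable 1 coda /t/ has 1 consonant (> 0) → illicit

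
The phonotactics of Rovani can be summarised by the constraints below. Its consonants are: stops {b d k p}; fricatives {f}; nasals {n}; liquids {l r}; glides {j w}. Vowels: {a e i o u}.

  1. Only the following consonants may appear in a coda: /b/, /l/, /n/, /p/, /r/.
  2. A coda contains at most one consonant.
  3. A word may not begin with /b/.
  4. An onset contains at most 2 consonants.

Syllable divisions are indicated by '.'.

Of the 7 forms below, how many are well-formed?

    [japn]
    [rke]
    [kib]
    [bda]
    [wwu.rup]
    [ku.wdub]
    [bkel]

[japn] — violates constraint 2: syllable 1 coda /pn/ has 2 consonants (> 1) → ill-formed
[rke] — σ1 onset /rk/ (2C), coda /∅/ ok → well-formed
[kib] — σ1 onset /k/, coda /b/ ok → well-formed
[bda] — violates constraint 3: word begins with /b/ → ill-formed
[wwu.rup] — σ1 onset /ww/ (2C), coda /∅/ ok; σ2 onset /r/, coda /p/ ok → well-formed
[ku.wdub] — σ1 onset /k/, coda /∅/ ok; σ2 onset /wd/ (2C), coda /b/ ok → well-formed
[bkel] — violates constraint 3: word begins with /b/ → ill-formed
Well-formed: [rke], [kib], [wwu.rup], [ku.wdub] → 4.

4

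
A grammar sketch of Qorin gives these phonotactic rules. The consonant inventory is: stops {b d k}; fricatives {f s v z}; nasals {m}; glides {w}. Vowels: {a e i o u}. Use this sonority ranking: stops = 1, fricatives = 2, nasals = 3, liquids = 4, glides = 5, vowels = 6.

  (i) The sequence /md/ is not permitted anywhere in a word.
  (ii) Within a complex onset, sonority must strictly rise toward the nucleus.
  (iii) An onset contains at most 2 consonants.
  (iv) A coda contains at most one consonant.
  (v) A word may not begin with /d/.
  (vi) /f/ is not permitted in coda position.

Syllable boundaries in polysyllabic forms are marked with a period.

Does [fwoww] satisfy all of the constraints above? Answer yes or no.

no

[fwoww] — violates constraint (iv): syllable 1 coda /ww/ has 2 consonants (> 1) → ill-formed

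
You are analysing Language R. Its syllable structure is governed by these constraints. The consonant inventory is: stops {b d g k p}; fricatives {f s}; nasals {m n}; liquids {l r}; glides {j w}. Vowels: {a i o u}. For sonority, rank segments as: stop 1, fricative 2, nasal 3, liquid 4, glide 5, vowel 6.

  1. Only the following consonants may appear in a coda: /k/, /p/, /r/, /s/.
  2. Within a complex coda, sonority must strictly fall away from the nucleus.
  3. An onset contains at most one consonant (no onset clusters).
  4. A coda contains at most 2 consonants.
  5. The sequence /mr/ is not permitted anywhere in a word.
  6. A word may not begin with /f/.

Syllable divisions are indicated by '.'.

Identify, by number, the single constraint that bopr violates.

2

bopr: syllable 1 coda /pr/: /p/ (stop, 1) → /r/ (liquid, 4) does not fall.
This is a violation of constraint 2: "Within a complex coda, sonority must strictly fall away from the nucleus."
The remaining constraints (1, 3, 4, 5, 6) are satisfied.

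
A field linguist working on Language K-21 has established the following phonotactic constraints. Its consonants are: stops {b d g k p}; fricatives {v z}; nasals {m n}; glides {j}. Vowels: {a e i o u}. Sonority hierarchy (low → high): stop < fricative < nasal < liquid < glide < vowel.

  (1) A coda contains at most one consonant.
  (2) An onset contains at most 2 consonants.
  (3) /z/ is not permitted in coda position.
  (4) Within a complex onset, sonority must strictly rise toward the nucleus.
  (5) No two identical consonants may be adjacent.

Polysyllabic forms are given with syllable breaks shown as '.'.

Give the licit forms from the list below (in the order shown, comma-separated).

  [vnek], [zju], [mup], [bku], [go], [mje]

[vnek] — σ1 onset /vn/ (2→3 rises), coda /k/ ok → licit
[zju] — σ1 onset /zj/ (2→5 rises), coda /∅/ ok → licit
[mup] — σ1 onset /m/, coda /p/ ok → licit
[bku] — violates constraint 4: syllable 1 onset /bk/: /b/ (stop, 1) → /k/ (stop, 1) does not rise → illicit
[go] — σ1 onset /g/, coda /∅/ ok → licit
[mje] — σ1 onset /mj/ (3→5 rises), coda /∅/ ok → licit

[vnek], [zju], [mup], [go], [mje]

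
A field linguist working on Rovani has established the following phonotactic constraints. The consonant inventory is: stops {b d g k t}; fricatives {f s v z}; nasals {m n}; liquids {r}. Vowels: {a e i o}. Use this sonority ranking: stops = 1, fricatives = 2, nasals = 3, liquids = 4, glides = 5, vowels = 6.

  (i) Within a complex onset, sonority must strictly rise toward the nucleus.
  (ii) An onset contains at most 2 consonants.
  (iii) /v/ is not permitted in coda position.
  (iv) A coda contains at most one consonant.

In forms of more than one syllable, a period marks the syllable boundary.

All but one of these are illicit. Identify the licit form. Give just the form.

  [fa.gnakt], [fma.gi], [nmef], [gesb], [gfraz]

[fma.gi]

[fa.gnakt] — violates constraint (iv): syllable 2 coda /kt/ has 2 consonants (> 1) → illicit
[fma.gi] — σ1 onset /fm/ (2→3 rises), coda /∅/ ok; σ2 onset /g/, coda /∅/ ok → licit
[nmef] — violates constraint (i): syllable 1 onset /nm/: /n/ (nasal, 3) → /m/ (nasal, 3) does not rise → illicit
[gesb] — violates constraint (iv): syllable 1 coda /sb/ has 2 consonants (> 1) → illicit
[gfraz] — violates constraint (ii): syllable 1 onset /gfr/ has 3 consonants (> 2) → illicit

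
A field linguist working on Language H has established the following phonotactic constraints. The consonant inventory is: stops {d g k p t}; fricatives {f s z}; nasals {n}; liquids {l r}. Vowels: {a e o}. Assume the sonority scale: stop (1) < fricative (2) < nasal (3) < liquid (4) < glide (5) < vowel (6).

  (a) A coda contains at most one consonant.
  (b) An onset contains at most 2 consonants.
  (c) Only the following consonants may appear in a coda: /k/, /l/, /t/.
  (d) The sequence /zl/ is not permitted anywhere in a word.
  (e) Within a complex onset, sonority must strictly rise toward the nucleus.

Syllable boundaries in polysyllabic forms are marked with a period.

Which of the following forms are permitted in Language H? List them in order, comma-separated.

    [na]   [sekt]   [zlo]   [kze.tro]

[na] — σ1 onset /n/, coda /∅/ ok → permitted
[sekt] — violates constraint (a): syllable 1 coda /kt/ has 2 consonants (> 1) → not permitted
[zlo] — violates constraint (d): contains banned sequence /zl/ → not permitted
[kze.tro] — σ1 onset /kz/ (1→2 rises), coda /∅/ ok; σ2 onset /tr/ (1→4 rises), coda /∅/ ok → permitted

[na], [kze.tro]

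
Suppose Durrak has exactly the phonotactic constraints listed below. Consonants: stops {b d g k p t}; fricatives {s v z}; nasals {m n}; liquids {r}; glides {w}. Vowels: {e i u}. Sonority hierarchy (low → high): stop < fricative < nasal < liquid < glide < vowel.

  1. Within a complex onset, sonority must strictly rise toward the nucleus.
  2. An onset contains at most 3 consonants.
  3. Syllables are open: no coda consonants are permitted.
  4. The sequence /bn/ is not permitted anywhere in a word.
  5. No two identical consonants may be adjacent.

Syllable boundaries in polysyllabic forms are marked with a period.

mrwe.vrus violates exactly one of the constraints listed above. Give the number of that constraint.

3

mrwe.vrus: syllable 2 coda /s/ has 1 consonant (> 0).
This is a violation of constraint 3: "Syllables are open: no coda consonants are permitted."
The remaining constraints (1, 2, 4, 5) are satisfied.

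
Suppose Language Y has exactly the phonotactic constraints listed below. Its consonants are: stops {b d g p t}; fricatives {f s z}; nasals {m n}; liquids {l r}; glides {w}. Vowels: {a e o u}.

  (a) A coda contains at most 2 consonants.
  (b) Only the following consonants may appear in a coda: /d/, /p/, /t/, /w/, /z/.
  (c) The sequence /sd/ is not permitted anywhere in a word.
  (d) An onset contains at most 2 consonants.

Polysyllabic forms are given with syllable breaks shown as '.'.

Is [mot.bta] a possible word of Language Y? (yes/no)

yes

[mot.bta] — σ1 onset /m/, coda /t/ ok; σ2 onset /bt/ (2C), coda /∅/ ok → phonotactically legal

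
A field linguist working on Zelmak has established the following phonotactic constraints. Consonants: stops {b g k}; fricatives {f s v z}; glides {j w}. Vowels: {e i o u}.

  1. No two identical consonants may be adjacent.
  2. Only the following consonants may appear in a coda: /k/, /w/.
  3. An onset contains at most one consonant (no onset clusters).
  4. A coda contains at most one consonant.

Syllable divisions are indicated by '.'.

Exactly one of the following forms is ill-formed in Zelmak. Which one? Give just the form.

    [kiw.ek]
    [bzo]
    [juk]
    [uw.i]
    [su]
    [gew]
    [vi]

[kiw.ek] — σ1 onset /k/, coda /w/ ok; σ2 onset /∅/, coda /k/ ok → well-formed
[bzo] — violates constraint 3: syllable 1 onset /bz/ has 2 consonants (> 1) → ill-formed
[juk] — σ1 onset /j/, coda /k/ ok → well-formed
[uw.i] — σ1 onset /∅/, coda /w/ ok; σ2 onset /∅/, coda /∅/ ok → well-formed
[su] — σ1 onset /s/, coda /∅/ ok → well-formed
[gew] — σ1 onset /g/, coda /w/ ok → well-formed
[vi] — σ1 onset /v/, coda /∅/ ok → well-formed

[bzo]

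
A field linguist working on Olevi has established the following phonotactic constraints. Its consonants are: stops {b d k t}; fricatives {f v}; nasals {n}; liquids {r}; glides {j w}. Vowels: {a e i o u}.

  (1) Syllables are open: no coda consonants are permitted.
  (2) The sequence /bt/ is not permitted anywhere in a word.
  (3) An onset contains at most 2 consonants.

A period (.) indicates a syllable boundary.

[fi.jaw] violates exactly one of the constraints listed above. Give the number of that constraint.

1

[fi.jaw]: syllable 2 coda /w/ has 1 consonant (> 0).
This is a violation of constraint 1: "Syllables are open: no coda consonants are permitted."
The remaining constraints (2, 3) are satisfied.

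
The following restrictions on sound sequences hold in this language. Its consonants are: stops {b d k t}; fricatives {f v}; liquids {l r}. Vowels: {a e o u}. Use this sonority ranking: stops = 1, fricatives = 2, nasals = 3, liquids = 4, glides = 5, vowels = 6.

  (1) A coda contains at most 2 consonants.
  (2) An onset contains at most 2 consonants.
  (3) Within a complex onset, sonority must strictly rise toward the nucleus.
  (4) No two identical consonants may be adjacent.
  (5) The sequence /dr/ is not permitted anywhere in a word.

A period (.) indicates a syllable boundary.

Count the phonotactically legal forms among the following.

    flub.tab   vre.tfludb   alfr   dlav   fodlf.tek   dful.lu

flub.tab — σ1 onset /fl/ (2→4 rises), coda /b/ ok; σ2 onset /t/, coda /b/ ok → phonotactically legal
vre.tfludb — violates constraint 2: syllable 2 onset /tfl/ has 3 consonants (> 2) → phonotactically illegal
alfr — violates constraint 1: syllable 1 coda /lfr/ has 3 consonants (> 2) → phonotactically illegal
dlav — σ1 onset /dl/ (1→4 rises), coda /v/ ok → phonotactically legal
fodlf.tek — violates constraint 1: syllable 1 coda /dlf/ has 3 consonants (> 2) → phonotactically illegal
dful.lu — violates constraint 4: adjacent identical consonants /ll/ → phonotactically illegal
Phonotactically legal: flub.tab, dlav → 2.

2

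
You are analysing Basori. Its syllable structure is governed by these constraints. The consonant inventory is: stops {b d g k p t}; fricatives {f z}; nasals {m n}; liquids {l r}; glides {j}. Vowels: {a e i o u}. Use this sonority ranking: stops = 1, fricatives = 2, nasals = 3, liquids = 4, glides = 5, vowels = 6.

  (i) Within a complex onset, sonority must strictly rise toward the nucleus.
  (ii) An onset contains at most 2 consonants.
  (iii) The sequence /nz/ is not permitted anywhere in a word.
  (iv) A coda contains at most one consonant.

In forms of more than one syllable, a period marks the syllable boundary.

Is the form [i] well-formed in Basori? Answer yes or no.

[i] — σ1 onset /∅/, coda /∅/ ok → well-formed

yes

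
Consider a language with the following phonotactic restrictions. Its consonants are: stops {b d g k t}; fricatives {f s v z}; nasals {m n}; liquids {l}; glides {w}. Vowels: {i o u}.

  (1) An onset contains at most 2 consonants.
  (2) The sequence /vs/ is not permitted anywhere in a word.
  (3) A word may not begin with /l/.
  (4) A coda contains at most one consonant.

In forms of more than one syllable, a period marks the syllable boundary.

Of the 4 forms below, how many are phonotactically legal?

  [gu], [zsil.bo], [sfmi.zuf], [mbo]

3

[gu] — σ1 onset /g/, coda /∅/ ok → phonotactically legal
[zsil.bo] — σ1 onset /zs/ (2C), coda /l/ ok; σ2 onset /b/, coda /∅/ ok → phonotactically legal
[sfmi.zuf] — violates constraint 1: syllable 1 onset /sfm/ has 3 consonants (> 2) → phonotactically illegal
[mbo] — σ1 onset /mb/ (2C), coda /∅/ ok → phonotactically legal
Phonotactically legal: [gu], [zsil.bo], [mbo] → 3.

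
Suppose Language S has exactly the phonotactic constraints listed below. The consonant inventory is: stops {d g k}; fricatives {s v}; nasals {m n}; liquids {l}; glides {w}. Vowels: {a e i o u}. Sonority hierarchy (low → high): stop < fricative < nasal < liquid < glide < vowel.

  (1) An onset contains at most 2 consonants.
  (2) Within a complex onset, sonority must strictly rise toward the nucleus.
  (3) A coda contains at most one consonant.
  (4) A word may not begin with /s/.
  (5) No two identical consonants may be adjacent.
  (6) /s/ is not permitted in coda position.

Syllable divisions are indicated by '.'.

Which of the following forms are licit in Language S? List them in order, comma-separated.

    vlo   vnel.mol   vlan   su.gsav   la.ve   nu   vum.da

vlo — σ1 onset /vl/ (2→4 rises), coda /∅/ ok → licit
vnel.mol — σ1 onset /vn/ (2→3 rises), coda /l/ ok; σ2 onset /m/, coda /l/ ok → licit
vlan — σ1 onset /vl/ (2→4 rises), coda /n/ ok → licit
su.gsav — violates constraint 4: word begins with /s/ → illicit
la.ve — σ1 onset /l/, coda /∅/ ok; σ2 onset /v/, coda /∅/ ok → licit
nu — σ1 onset /n/, coda /∅/ ok → licit
vum.da — σ1 onset /v/, coda /m/ ok; σ2 onset /d/, coda /∅/ ok → licit

vlo, vnel.mol, vlan, la.ve, nu, vum.da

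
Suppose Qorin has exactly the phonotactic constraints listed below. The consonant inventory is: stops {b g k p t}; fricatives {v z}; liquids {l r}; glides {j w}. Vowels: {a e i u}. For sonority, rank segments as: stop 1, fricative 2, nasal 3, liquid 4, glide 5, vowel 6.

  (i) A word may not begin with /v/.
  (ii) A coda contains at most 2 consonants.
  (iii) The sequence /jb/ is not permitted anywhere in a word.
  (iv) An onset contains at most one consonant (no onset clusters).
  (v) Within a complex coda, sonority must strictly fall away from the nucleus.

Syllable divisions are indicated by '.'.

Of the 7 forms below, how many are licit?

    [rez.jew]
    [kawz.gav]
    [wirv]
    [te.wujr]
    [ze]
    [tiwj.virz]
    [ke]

[rez.jew] — σ1 onset /r/, coda /z/ ok; σ2 onset /j/, coda /w/ ok → licit
[kawz.gav] — σ1 onset /k/, coda /wz/ (5→2 falls) ok; σ2 onset /g/, coda /v/ ok → licit
[wirv] — σ1 onset /w/, coda /rv/ (4→2 falls) ok → licit
[te.wujr] — σ1 onset /t/, coda /∅/ ok; σ2 onset /w/, coda /jr/ (5→4 falls) ok → licit
[ze] — σ1 onset /z/, coda /∅/ ok → licit
[tiwj.virz] — violates constraint (v): syllable 1 coda /wj/: /w/ (glide, 5) → /j/ (glide, 5) does not fall → illicit
[ke] — σ1 onset /k/, coda /∅/ ok → licit
Licit: [rez.jew], [kawz.gav], [wirv], [te.wujr], [ze], [ke] → 6.

6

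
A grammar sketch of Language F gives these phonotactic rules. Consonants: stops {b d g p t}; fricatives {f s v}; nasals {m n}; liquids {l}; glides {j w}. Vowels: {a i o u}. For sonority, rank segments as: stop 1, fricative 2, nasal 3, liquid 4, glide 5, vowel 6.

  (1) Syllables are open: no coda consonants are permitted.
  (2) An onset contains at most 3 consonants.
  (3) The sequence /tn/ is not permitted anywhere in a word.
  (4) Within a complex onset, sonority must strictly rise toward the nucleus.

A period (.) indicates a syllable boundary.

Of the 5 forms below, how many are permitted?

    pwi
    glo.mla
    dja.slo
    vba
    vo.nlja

pwi — σ1 onset /pw/ (1→5 rises), coda /∅/ ok → permitted
glo.mla — σ1 onset /gl/ (1→4 rises), coda /∅/ ok; σ2 onset /ml/ (3→4 rises), coda /∅/ ok → permitted
dja.slo — σ1 onset /dj/ (1→5 rises), coda /∅/ ok; σ2 onset /sl/ (2→4 rises), coda /∅/ ok → permitted
vba — violates constraint 4: syllable 1 onset /vb/: /v/ (fricative, 2) → /b/ (stop, 1) does not rise → not permitted
vo.nlja — σ1 onset /v/, coda /∅/ ok; σ2 onset /nlj/ (3→4→5 rises), coda /∅/ ok → permitted
Permitted: pwi, glo.mla, dja.slo, vo.nlja → 4.

4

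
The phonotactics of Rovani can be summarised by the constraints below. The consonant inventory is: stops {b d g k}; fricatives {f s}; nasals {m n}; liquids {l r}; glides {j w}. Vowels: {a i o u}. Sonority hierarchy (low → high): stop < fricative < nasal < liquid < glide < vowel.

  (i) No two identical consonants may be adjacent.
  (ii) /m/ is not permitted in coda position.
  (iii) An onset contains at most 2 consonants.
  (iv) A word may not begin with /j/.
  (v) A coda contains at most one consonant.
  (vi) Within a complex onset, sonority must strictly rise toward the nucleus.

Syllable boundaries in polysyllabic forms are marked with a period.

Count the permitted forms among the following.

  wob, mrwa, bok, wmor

2

wob — σ1 onset /w/, coda /b/ ok → permitted
mrwa — violates constraint (iii): syllable 1 onset /mrw/ has 3 consonants (> 2) → not permitted
bok — σ1 onset /b/, coda /k/ ok → permitted
wmor — violates constraint (vi): syllable 1 onset /wm/: /w/ (glide, 5) → /m/ (nasal, 3) does not rise → not permitted
Permitted: wob, bok → 2.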